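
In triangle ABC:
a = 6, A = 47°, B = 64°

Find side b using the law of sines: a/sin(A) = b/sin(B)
a/sin(A) = b/sin(B)  ⇒  b = a·sin(B)/sin(A) = 6·sin(64°)/sin(47°)
sin(64°) ≈ 0.898794, sin(47°) ≈ 0.731354
b ≈ 6·0.898794/0.731354 ≈ 5.39276/0.731354 ≈ 7.37367

b = 7.374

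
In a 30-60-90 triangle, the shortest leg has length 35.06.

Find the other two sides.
In a 30-60-90 triangle the sides are in ratio 1 : √3 : 2 (short leg : long leg : hypotenuse).
Long leg = 35.06·√3 ≈ 35.06·1.73205 ≈ 60.7257
Hypotenuse = 2·35.06 = 70.12

Long leg = 35.06√3 = 60.73, Hypotenuse = 70.12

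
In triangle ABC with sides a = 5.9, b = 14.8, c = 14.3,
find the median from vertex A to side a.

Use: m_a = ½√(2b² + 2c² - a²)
m_a = ½√(2·14.8² + 2·14.3² − 5.9²) = ½√(2·219.04 + 2·204.49 − 34.81) = ½√(438.08 + 408.98 − 34.81) = ½√812.25
√812.25 ≈ 28.5, so m_a ≈ 14.25

m_a = 14.25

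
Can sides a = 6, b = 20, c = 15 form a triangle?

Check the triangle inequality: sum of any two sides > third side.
a + b vs c: 6 + 20 = 26 > 15  ✓
a + c vs b: 6 + 15 = 21 > 20  ✓
b + c vs a: 20 + 15 = 35 > 6  ✓

Yes, triangle inequality satisfied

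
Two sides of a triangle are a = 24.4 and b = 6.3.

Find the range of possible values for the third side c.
Triangle inequality: |a − b| < c < a + b
|a − b| = |24.4 − 6.3| = 18.1
a + b = 24.4 + 6.3 = 30.7

18.1 < c < 30.7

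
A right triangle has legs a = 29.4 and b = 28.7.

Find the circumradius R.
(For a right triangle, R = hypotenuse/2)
Hypotenuse c = √(a² + b²) = √(864.36 + 823.69) = √1688.05 ≈ 41.0859
R = c/2 ≈ 41.0859/2 ≈ 20.5429

R = 20.54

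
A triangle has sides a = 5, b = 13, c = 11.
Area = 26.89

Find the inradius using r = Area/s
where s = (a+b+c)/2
s = (5 + 13 + 11)/2 = 29/2 = 14.5
r = Area/s = 26.89/14.5 ≈ 1.85448

r = 1.854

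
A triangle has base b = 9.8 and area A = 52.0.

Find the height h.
A = ½·b·h  ⇒  h = 2A/b = 2·52.0/9.8 = 104/9.8 ≈ 10.6122

h = 10.61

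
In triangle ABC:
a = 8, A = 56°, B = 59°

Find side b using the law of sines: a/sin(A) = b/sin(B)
a/sin(A) = b/sin(B)  ⇒  b = a·sin(B)/sin(A) = 8·sin(59°)/sin(56°)
sin(59°) ≈ 0.857167, sin(56°) ≈ 0.829038
b ≈ 8·0.857167/0.829038 ≈ 6.85734/0.829038 ≈ 8.27144

b = 8.271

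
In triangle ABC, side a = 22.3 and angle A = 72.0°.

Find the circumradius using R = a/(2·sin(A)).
R = a/(2·sin(A)) = 22.3/(2·sin(72.0°))
sin(72.0°) ≈ 0.951057
R ≈ 22.3/(2·0.951057) = 22.3/1.90211 ≈ 11.7238

R = 11.72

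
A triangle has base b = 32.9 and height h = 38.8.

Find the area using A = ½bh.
A = ½·b·h = ½·32.9·38.8 = ½·1276.52 = 638.26

Area = 638.26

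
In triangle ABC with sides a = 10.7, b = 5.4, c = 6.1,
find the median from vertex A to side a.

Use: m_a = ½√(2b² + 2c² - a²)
m_a = ½√(2·5.4² + 2·6.1² − 10.7²) = ½√(2·29.16 + 2·37.21 − 114.49) = ½√(58.32 + 74.42 − 114.49) = ½√18.25
√18.25 ≈ 4.272, so m_a ≈ 2.136

m_a = 2.136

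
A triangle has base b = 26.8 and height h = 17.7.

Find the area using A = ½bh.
A = ½·b·h = ½·26.8·17.7 = ½·474.36 = 237.18

Area = 237.18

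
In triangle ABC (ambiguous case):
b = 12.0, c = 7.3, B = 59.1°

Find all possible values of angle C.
b/sin(B) = c/sin(C)  ⇒  sin(C) = c·sin(B)/b = 7.3·sin(59.1°)/12.0
sin(59.1°) ≈ 0.858065
sin(C) ≈ 7.3·0.858065/12.0 ≈ 6.26387/12.0 ≈ 0.521989
Candidate 1: C₁ = arcsin(0.521989) ≈ 31.4658°  →  A = 180° − 59.1° − 31.4658° ≈ 89.4342° > 0, valid
Candidate 2: C₂ = 180° − C₁ ≈ 148.534°  →  A = 180° − 59.1° − 148.534° ≈ -27.6342° ≤ 0, not a valid triangle

C = 31.47° (one solution)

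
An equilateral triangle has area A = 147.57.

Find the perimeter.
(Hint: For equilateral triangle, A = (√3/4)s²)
A = (√3/4)s²  ⇒  s² = 4A/√3 = 4·147.57/√3 = 590.28/1.73205 ≈ 340.798
s ≈ √340.798 ≈ 18.4607
Perimeter = 3s ≈ 3·18.4607 ≈ 55.3822

Perimeter = 55.38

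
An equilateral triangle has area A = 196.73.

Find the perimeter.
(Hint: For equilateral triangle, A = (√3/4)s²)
A = (√3/4)s²  ⇒  s² = 4A/√3 = 4·196.73/√3 = 786.92/1.73205 ≈ 454.328
s ≈ √454.328 ≈ 21.315
Perimeter = 3s ≈ 3·21.315 ≈ 63.9449

Perimeter = 63.94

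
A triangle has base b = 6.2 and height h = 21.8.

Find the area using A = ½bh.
A = ½·b·h = ½·6.2·21.8 = ½·135.16 = 67.58

Area = 67.58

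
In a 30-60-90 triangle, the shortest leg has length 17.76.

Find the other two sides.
In a 30-60-90 triangle the sides are in ratio 1 : √3 : 2 (short leg : long leg : hypotenuse).
Long leg = 17.76·√3 ≈ 17.76·1.73205 ≈ 30.7612
Hypotenuse = 2·17.76 = 35.52

Long leg = 17.76√3 = 30.76, Hypotenuse = 35.52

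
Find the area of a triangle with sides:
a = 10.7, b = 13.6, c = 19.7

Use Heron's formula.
s = (10.7 + 13.6 + 19.7)/2 = 44/2 = 22
s − a = 11.3, s − b = 8.4, s − c = 2.3
s(s−a)(s−b)(s−c) = 22·11.3·8.4·2.3 ≈ 4802.95
Area = √4802.95 ≈ 69.3033

Area = 69.3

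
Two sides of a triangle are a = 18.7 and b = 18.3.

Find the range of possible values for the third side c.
Triangle inequality: |a − b| < c < a + b
|a − b| = |18.7 − 18.3| = 0.4
a + b = 18.7 + 18.3 = 37

0.4 < c < 37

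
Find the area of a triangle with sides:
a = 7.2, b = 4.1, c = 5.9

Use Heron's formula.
s = (7.2 + 4.1 + 5.9)/2 = 17.2/2 = 8.6
s − a = 1.4, s − b = 4.5, s − c = 2.7
s(s−a)(s−b)(s−c) = 8.6·1.4·4.5·2.7 ≈ 146.286
Area = √146.286 ≈ 12.0949

Area = 12.09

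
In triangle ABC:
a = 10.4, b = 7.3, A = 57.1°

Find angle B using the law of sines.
a/sin(A) = b/sin(B)  ⇒  sin(B) = b·sin(A)/a = 7.3·sin(57.1°)/10.4
sin(57.1°) ≈ 0.83962
sin(B) ≈ 7.3·0.83962/10.4 ≈ 6.12923/10.4 ≈ 0.589349
B = arcsin(0.589349) ≈ 36.1108°
(Since b ≤ a we need B ≤ A, so the obtuse alternative 180° − 36.1108° ≈ 143.889° is rejected.)

B = 36.11°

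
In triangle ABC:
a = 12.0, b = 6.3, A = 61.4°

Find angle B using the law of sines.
a/sin(A) = b/sin(B)  ⇒  sin(B) = b·sin(A)/a = 6.3·sin(61.4°)/12.0
sin(61.4°) ≈ 0.877983
sin(B) ≈ 6.3·0.877983/12.0 ≈ 5.53129/12.0 ≈ 0.460941
B = arcsin(0.460941) ≈ 27.4478°
(Since b ≤ a we need B ≤ A, so the obtuse alternative 180° − 27.4478° ≈ 152.552° is rejected.)

B = 27.45°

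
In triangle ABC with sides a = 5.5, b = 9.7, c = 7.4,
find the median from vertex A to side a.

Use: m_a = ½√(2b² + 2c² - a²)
m_a = ½√(2·9.7² + 2·7.4² − 5.5²) = ½√(2·94.09 + 2·54.76 − 30.25) = ½√(188.18 + 109.52 − 30.25) = ½√267.45
√267.45 ≈ 16.3539, so m_a ≈ 8.17695

m_a = 8.177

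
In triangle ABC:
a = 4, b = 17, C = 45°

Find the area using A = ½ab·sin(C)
A = ½·a·b·sin(C) = ½·4·17·sin(45°)
sin(45°) ≈ 0.707107
A ≈ ½·68·0.707107 = 34·0.707107 ≈ 24.0416

Area = 24.04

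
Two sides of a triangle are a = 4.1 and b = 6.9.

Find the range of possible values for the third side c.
Triangle inequality: |a − b| < c < a + b
|a − b| = |4.1 − 6.9| = 2.8
a + b = 4.1 + 6.9 = 11

2.8 < c < 11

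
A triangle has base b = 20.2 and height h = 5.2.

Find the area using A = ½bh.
A = ½·b·h = ½·20.2·5.2 = ½·105.04 = 52.52

Area = 52.52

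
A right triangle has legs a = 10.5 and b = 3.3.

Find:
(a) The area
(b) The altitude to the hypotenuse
(a) The legs are perpendicular, so Area = ½·a·b = ½·10.5·3.3 = ½·34.65 = 17.325
(b) Hypotenuse c = √(a² + b²) = √(110.25 + 10.89) = √121.14 ≈ 11.0064
    Area = ½·c·h_c  ⇒  h_c = 2·Area/c = 34.65/11.0064 ≈ 3.14818

Area = 17.325, h_c = 3.148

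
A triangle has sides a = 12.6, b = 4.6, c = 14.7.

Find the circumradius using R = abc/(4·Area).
First find the area with Heron's formula.
s = (12.6 + 4.6 + 14.7)/2 = 15.95
Area = √(s(s−a)(s−b)(s−c)) = √(15.95·3.35·11.35·1.25) ≈ √758.074 ≈ 27.5331
abc = 12.6·4.6·14.7 = 852.012
R = abc/(4·Area) ≈ 852.012/(4·27.5331) = 852.012/110.133 ≈ 7.73624

R = 7.736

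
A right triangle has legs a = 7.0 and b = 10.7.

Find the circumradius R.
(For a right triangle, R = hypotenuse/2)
Hypotenuse c = √(a² + b²) = √(49 + 114.49) = √163.49 ≈ 12.7863
R = c/2 ≈ 12.7863/2 ≈ 6.39316

R = 6.393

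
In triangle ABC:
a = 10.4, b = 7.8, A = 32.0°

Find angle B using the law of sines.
a/sin(A) = b/sin(B)  ⇒  sin(B) = b·sin(A)/a = 7.8·sin(32.0°)/10.4
sin(32.0°) ≈ 0.529919
sin(B) ≈ 7.8·0.529919/10.4 ≈ 4.13337/10.4 ≈ 0.397439
B = arcsin(0.397439) ≈ 23.4182°
(Since b ≤ a we need B ≤ A, so the obtuse alternative 180° − 23.4182° ≈ 156.582° is rejected.)

B = 23.42°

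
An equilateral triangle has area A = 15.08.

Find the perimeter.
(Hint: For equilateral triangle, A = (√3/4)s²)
A = (√3/4)s²  ⇒  s² = 4A/√3 = 4·15.08/√3 = 60.32/1.73205 ≈ 34.8258
s ≈ √34.8258 ≈ 5.90134
Perimeter = 3s ≈ 3·5.90134 ≈ 17.704

Perimeter = 17.7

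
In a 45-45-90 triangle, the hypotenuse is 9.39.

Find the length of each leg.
In a 45-45-90 triangle hypotenuse = leg·√2, so leg = hypotenuse/√2.
Leg = 9.39/√2 ≈ 9.39/1.41421 ≈ 6.63973

Each leg = 6.64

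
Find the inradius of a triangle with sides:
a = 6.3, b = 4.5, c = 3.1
r = Area/s where s is the semi-perimeter.
s = (6.3 + 4.5 + 3.1)/2 = 13.9/2 = 6.95
Area = √(s(s−a)(s−b)(s−c)) = √(6.95·0.65·2.45·3.85) ≈ √42.6113 ≈ 6.52773
r ≈ 6.52773/6.95 ≈ 0.939242

r = 0.9392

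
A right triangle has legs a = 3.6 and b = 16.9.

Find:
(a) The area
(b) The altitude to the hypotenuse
(a) The legs are perpendicular, so Area = ½·a·b = ½·3.6·16.9 = ½·60.84 = 30.42
(b) Hypotenuse c = √(a² + b²) = √(12.96 + 285.61) = √298.57 ≈ 17.2792
    Area = ½·c·h_c  ⇒  h_c = 2·Area/c = 60.84/17.2792 ≈ 3.521

Area = 30.42, h_c = 3.521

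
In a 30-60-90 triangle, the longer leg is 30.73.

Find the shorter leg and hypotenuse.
In a 30-60-90 triangle the sides are in ratio 1 : √3 : 2, so short leg = long leg/√3 and hypotenuse = 2·(short leg).
Short leg = 30.73/√3 ≈ 30.73/1.73205 ≈ 17.742
Hypotenuse = 2·17.742 ≈ 35.4839

Short leg = 17.74, Hypotenuse = 35.48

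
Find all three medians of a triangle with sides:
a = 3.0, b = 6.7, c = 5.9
Median formula: m_a = ½√(2b² + 2c² − a²) (and cyclically). a² = 9, b² = 44.89, c² = 34.81.
m_a = ½√(2·44.89 + 2·34.81 − 9) = ½√150.4 ≈ ½·12.2638 ≈ 6.13188
m_b = ½√(2·9 + 2·34.81 − 44.89) = ½√42.73 ≈ ½·6.53682 ≈ 3.26841
m_c = ½√(2·9 + 2·44.89 − 34.81) = ½√72.97 ≈ ½·8.54225 ≈ 4.27112

m_a = 6.132, m_b = 3.268, m_c = 4.271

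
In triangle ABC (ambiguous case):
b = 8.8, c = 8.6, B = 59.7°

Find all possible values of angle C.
b/sin(B) = c/sin(C)  ⇒  sin(C) = c·sin(B)/b = 8.6·sin(59.7°)/8.8
sin(59.7°) ≈ 0.863396
sin(C) ≈ 8.6·0.863396/8.8 ≈ 7.4252/8.8 ≈ 0.843773
Candidate 1: C₁ = arcsin(0.843773) ≈ 57.5407°  →  A = 180° − 59.7° − 57.5407° ≈ 62.7593° > 0, valid
Candidate 2: C₂ = 180° − C₁ ≈ 122.459°  →  A = 180° − 59.7° − 122.459° ≈ -2.1593° ≤ 0, not a valid triangle

C = 57.54° (one solution)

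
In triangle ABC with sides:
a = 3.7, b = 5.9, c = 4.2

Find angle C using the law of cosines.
c² = a² + b² − 2ab·cos(C)  ⇒  cos(C) = (a² + b² − c²)/(2ab)
cos(C) = (3.7² + 5.9² − 4.2²)/(2·3.7·5.9) = (13.69 + 34.81 − 17.64)/43.66 = 30.86/43.66 ≈ 0.706825
C = arccos(0.706825) ≈ 45.0228°

C = 45.02°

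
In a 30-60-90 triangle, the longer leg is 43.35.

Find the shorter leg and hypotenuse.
In a 30-60-90 triangle the sides are in ratio 1 : √3 : 2, so short leg = long leg/√3 and hypotenuse = 2·(short leg).
Short leg = 43.35/√3 ≈ 43.35/1.73205 ≈ 25.0281
Hypotenuse = 2·25.0281 ≈ 50.0563

Short leg = 25.03, Hypotenuse = 50.06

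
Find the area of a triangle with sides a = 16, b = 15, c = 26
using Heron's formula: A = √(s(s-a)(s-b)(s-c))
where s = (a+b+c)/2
s = (16 + 15 + 26)/2 = 57/2 = 28.5
s − a = 12.5, s − b = 13.5, s − c = 2.5
s(s−a)(s−b)(s−c) = 28.5·12.5·13.5·2.5 = 12023.4375
Area = √12023.4375 ≈ 109.651

s = 28.5, Area = 109.7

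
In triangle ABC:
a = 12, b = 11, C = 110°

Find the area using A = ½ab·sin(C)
A = ½·a·b·sin(C) = ½·12·11·sin(110°)
sin(110°) ≈ 0.939693
A ≈ ½·132·0.939693 = 66·0.939693 ≈ 62.0197

Area = 62.02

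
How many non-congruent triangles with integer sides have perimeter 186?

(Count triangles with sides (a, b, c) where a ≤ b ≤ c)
Let a ≤ b ≤ c with a + b + c = 186. The only binding inequality is a + b > c, i.e. 186 − c > c, so c < 186/2; and c ≥ 186/3 since c is the largest side.
So 62 ≤ c ≤ 92. For each c, b runs from ⌈(186 − c)/2⌉ up to c (then a = 186 − b − c satisfies 1 ≤ a ≤ b automatically), giving c − ⌈(186 − c)/2⌉ + 1 choices.
Summing over c: 1 + 2 + 4 + 5 + … + 44 + 46  (31 terms, c = 62, …, 92) = 721
Check (closed form: nearest integer to p²/48 for even p, (p+3)²/48 for odd p): 186²/48 = 34596/48 ≈ 720.75 → 721

721 triangles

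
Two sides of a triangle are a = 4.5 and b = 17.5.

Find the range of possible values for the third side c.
Triangle inequality: |a − b| < c < a + b
|a − b| = |4.5 − 17.5| = 13
a + b = 4.5 + 17.5 = 22

13 < c < 22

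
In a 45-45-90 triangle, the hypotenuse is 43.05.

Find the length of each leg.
In a 45-45-90 triangle hypotenuse = leg·√2, so leg = hypotenuse/√2.
Leg = 43.05/√2 ≈ 43.05/1.41421 ≈ 30.4409

Each leg = 30.44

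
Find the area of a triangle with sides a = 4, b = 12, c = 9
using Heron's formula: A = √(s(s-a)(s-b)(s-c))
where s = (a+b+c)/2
s = (4 + 12 + 9)/2 = 25/2 = 12.5
s − a = 8.5, s − b = 0.5, s − c = 3.5
s(s−a)(s−b)(s−c) = 12.5·8.5·0.5·3.5 = 185.9375
Area = √185.9375 ≈ 13.6359

s = 12.5, Area = 13.64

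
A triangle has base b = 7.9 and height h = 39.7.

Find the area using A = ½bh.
A = ½·b·h = ½·7.9·39.7 = ½·313.63 = 156.815

Area = 156.815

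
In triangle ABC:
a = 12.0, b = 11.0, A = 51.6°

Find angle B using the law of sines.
a/sin(A) = b/sin(B)  ⇒  sin(B) = b·sin(A)/a = 11.0·sin(51.6°)/12.0
sin(51.6°) ≈ 0.783693
sin(B) ≈ 11.0·0.783693/12.0 ≈ 8.62063/12.0 ≈ 0.718386
B = arcsin(0.718386) ≈ 45.9214°
(Since b ≤ a we need B ≤ A, so the obtuse alternative 180° − 45.9214° ≈ 134.079° is rejected.)

B = 45.92°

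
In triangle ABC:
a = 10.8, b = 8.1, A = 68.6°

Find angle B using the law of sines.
a/sin(A) = b/sin(B)  ⇒  sin(B) = b·sin(A)/a = 8.1·sin(68.6°)/10.8
sin(68.6°) ≈ 0.931056
sin(B) ≈ 8.1·0.931056/10.8 ≈ 7.54155/10.8 ≈ 0.698292
B = arcsin(0.698292) ≈ 44.2901°
(Since b ≤ a we need B ≤ A, so the obtuse alternative 180° − 44.2901° ≈ 135.71° is rejected.)

B = 44.29°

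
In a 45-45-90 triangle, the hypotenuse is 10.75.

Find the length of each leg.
In a 45-45-90 triangle hypotenuse = leg·√2, so leg = hypotenuse/√2.
Leg = 10.75/√2 ≈ 10.75/1.41421 ≈ 7.6014

Each leg = 7.601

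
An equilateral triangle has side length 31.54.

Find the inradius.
r = Area/s with s the semi-perimeter.
Area = (√3/4)·31.54² = (√3/4)·994.7716 ≈ 0.433013·994.7716 ≈ 430.749
s = 3·31.54/2 = 47.31
r ≈ 430.749/47.31 ≈ 9.10481
(Equivalently r = side/(2√3) = 31.54/3.4641 ≈ 9.10481.)

r = 9.105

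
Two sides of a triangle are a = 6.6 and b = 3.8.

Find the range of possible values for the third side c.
Triangle inequality: |a − b| < c < a + b
|a − b| = |6.6 − 3.8| = 2.8
a + b = 6.6 + 3.8 = 10.4

2.8 < c < 10.4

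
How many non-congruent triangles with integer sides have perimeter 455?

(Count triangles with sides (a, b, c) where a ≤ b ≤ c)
Let a ≤ b ≤ c with a + b + c = 455. The only binding inequality is a + b > c, i.e. 455 − c > c, so c < 455/2; and c ≥ 455/3 since c is the largest side.
So 152 ≤ c ≤ 227. For each c, b runs from ⌈(455 − c)/2⌉ up to c (then a = 455 − b − c satisfies 1 ≤ a ≤ b automatically), giving c − ⌈(455 − c)/2⌉ + 1 choices.
Summing over c: 1 + 3 + 4 + 6 + … + 112 + 114  (76 terms, c = 152, …, 227) = 4370
Check (closed form: nearest integer to p²/48 for even p, (p+3)²/48 for odd p): (455+3)²/48 = 458²/48 = 209764/48 ≈ 4370.08 → 4370

4370 triangles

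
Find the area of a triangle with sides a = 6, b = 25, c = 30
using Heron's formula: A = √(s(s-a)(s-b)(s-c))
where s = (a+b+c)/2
s = (6 + 25 + 30)/2 = 61/2 = 30.5
s − a = 24.5, s − b = 5.5, s − c = 0.5
s(s−a)(s−b)(s−c) = 30.5·24.5·5.5·0.5 = 2054.9375
Area = √2054.9375 ≈ 45.3314

s = 30.5, Area = 45.33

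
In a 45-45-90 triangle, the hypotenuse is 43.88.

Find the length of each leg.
In a 45-45-90 triangle hypotenuse = leg·√2, so leg = hypotenuse/√2.
Leg = 43.88/√2 ≈ 43.88/1.41421 ≈ 31.0278

Each leg = 31.03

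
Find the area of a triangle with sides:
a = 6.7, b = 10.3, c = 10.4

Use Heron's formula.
s = (6.7 + 10.3 + 10.4)/2 = 27.4/2 = 13.7
s − a = 7, s − b = 3.4, s − c = 3.3
s(s−a)(s−b)(s−c) = 13.7·7·3.4·3.3 ≈ 1076
Area = √1076 ≈ 32.8024

Area = 32.8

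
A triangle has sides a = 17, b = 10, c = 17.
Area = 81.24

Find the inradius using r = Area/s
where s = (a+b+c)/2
s = (17 + 10 + 17)/2 = 44/2 = 22
r = Area/s = 81.24/22 ≈ 3.69273

r = 3.693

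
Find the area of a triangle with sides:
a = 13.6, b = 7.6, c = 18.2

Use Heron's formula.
s = (13.6 + 7.6 + 18.2)/2 = 39.4/2 = 19.7
s − a = 6.1, s − b = 12.1, s − c = 1.5
s(s−a)(s−b)(s−c) = 19.7·6.1·12.1·1.5 ≈ 2181.09
Area = √2181.09 ≈ 46.7021

Area = 46.7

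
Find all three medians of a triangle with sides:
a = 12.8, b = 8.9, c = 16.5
Median formula: m_a = ½√(2b² + 2c² − a²) (and cyclically). a² = 163.84, b² = 79.21, c² = 272.25.
m_a = ½√(2·79.21 + 2·272.25 − 163.84) = ½√539.08 ≈ ½·23.2181 ≈ 11.609
m_b = ½√(2·163.84 + 2·272.25 − 79.21) = ½√792.97 ≈ ½·28.1597 ≈ 14.0799
m_c = ½√(2·163.84 + 2·79.21 − 272.25) = ½√213.85 ≈ ½·14.6236 ≈ 7.31181

m_a = 11.61, m_b = 14.08, m_c = 7.312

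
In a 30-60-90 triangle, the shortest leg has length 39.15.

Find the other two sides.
In a 30-60-90 triangle the sides are in ratio 1 : √3 : 2 (short leg : long leg : hypotenuse).
Long leg = 39.15·√3 ≈ 39.15·1.73205 ≈ 67.8098
Hypotenuse = 2·39.15 = 78.3

Long leg = 39.15√3 = 67.81, Hypotenuse = 78.3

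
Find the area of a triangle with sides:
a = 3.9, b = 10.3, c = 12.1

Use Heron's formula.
s = (3.9 + 10.3 + 12.1)/2 = 26.3/2 = 13.15
s − a = 9.25, s − b = 2.85, s − c = 1.05
s(s−a)(s−b)(s−c) = 13.15·9.25·2.85·1.05 ≈ 364
Area = √364 ≈ 19.0788

Area = 19.08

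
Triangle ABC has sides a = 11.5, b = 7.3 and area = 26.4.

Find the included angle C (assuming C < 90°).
Area = ½·a·b·sin(C)  ⇒  sin(C) = 2·Area/(a·b) = 2·26.4/(11.5·7.3) = 52.8/83.95 ≈ 0.628946
C = arcsin(0.628946) ≈ 38.9724° (taking the acute solution since C < 90°)

C = 38.97°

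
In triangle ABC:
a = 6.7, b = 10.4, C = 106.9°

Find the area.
Two sides and the included angle (SAS): A = ½·a·b·sin(C) = ½·6.7·10.4·sin(106.9°)
sin(106.9°) ≈ 0.956814
A ≈ ½·69.68·0.956814 = 34.84·0.956814 ≈ 33.3354

Area = 33.34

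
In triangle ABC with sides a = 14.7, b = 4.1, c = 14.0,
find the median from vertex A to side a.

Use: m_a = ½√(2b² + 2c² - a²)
m_a = ½√(2·4.1² + 2·14.0² − 14.7²) = ½√(2·16.81 + 2·196 − 216.09) = ½√(33.62 + 392 − 216.09) = ½√209.53
√209.53 ≈ 14.4752, so m_a ≈ 7.23758

m_a = 7.238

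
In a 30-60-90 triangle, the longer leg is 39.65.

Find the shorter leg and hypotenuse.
In a 30-60-90 triangle the sides are in ratio 1 : √3 : 2, so short leg = long leg/√3 and hypotenuse = 2·(short leg).
Short leg = 39.65/√3 ≈ 39.65/1.73205 ≈ 22.8919
Hypotenuse = 2·22.8919 ≈ 45.7839

Short leg = 22.89, Hypotenuse = 45.78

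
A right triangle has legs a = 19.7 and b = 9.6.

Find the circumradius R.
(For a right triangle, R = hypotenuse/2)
Hypotenuse c = √(a² + b²) = √(388.09 + 92.16) = √480.25 ≈ 21.9146
R = c/2 ≈ 21.9146/2 ≈ 10.9573

R = 10.96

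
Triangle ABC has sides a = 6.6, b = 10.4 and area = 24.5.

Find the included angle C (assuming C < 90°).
Area = ½·a·b·sin(C)  ⇒  sin(C) = 2·Area/(a·b) = 2·24.5/(6.6·10.4) = 49/68.64 ≈ 0.713869
C = arcsin(0.713869) ≈ 45.5506° (taking the acute solution since C < 90°)

C = 45.55°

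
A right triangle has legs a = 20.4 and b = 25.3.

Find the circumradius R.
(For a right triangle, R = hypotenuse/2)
Hypotenuse c = √(a² + b²) = √(416.16 + 640.09) = √1056.25 ≈ 32.5
R = c/2 ≈ 32.5/2 ≈ 16.25

R = 16.25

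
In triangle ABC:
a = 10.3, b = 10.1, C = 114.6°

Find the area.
Two sides and the included angle (SAS): A = ½·a·b·sin(C) = ½·10.3·10.1·sin(114.6°)
sin(114.6°) ≈ 0.909236
A ≈ ½·104.03·0.909236 = 52.015·0.909236 ≈ 47.2939

Area = 47.29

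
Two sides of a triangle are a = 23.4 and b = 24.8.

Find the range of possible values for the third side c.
Triangle inequality: |a − b| < c < a + b
|a − b| = |23.4 − 24.8| = 1.4
a + b = 23.4 + 24.8 = 48.2

1.4 < c < 48.2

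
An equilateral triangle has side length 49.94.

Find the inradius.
r = Area/s with s the semi-perimeter.
Area = (√3/4)·49.94² = (√3/4)·2494.0036 ≈ 0.433013·2494.0036 ≈ 1079.94
s = 3·49.94/2 = 74.91
r ≈ 1079.94/74.91 ≈ 14.4164
(Equivalently r = side/(2√3) = 49.94/3.4641 ≈ 14.4164.)

r = 14.42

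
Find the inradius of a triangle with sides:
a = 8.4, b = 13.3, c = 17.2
r = Area/s where s is the semi-perimeter.
s = (8.4 + 13.3 + 17.2)/2 = 38.9/2 = 19.45
Area = √(s(s−a)(s−b)(s−c)) = √(19.45·11.05·6.15·2.25) ≈ √2973.99 ≈ 54.5343
r ≈ 54.5343/19.45 ≈ 2.80382

r = 2.804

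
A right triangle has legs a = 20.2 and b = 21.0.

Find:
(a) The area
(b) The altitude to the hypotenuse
(a) The legs are perpendicular, so Area = ½·a·b = ½·20.2·21.0 = ½·424.2 = 212.1
(b) Hypotenuse c = √(a² + b²) = √(408.04 + 441) = √849.04 ≈ 29.1383
    Area = ½·c·h_c  ⇒  h_c = 2·Area/c = 424.2/29.1383 ≈ 14.5582

Area = 212.1, h_c = 14.56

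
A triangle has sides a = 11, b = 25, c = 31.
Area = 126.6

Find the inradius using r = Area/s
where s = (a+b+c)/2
s = (11 + 25 + 31)/2 = 67/2 = 33.5
r = Area/s = 126.6/33.5 ≈ 3.7791

r = 3.779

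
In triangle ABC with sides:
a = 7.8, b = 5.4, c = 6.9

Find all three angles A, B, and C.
Law of cosines for each angle (a² = 60.84, b² = 29.16, c² = 47.61):
cos(A) = (b² + c² − a²)/(2bc) = (29.16 + 47.61 − 60.84)/(2·5.4·6.9) = 15.93/74.52 ≈ 0.213768  ⇒  A ≈ 77.6567°
cos(B) = (a² + c² − b²)/(2ac) = (60.84 + 47.61 − 29.16)/(2·7.8·6.9) = 79.29/107.64 ≈ 0.736622  ⇒  B ≈ 42.5555°
cos(C) = (a² + b² − c²)/(2ab) = (60.84 + 29.16 − 47.61)/(2·7.8·5.4) = 42.39/84.24 ≈ 0.503205  ⇒  C ≈ 59.7877°
Check: A + B + C ≈ 180°

A = 77.66°, B = 42.56°, C = 59.79°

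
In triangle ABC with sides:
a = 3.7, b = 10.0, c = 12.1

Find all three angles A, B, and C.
Law of cosines for each angle (a² = 13.69, b² = 100, c² = 146.41):
cos(A) = (b² + c² − a²)/(2bc) = (100 + 146.41 − 13.69)/(2·10.0·12.1) = 232.72/242 ≈ 0.961653  ⇒  A ≈ 15.9185°
cos(B) = (a² + c² − b²)/(2ac) = (13.69 + 146.41 − 100)/(2·3.7·12.1) = 60.1/89.54 ≈ 0.671208  ⇒  B ≈ 47.8396°
cos(C) = (a² + b² − c²)/(2ab) = (13.69 + 100 − 146.41)/(2·3.7·10.0) = -32.72/74 ≈ -0.442162  ⇒  C ≈ 116.242°
Check: A + B + C ≈ 180°

A = 15.92°, B = 47.84°, C = 116.2°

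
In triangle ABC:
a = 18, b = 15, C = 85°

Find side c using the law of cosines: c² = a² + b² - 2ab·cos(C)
c² = 18² + 15² − 2·18·15·cos(85°)
cos(85°) ≈ 0.0871557
c² ≈ 324 + 225 − 540·(0.0871557) ≈ 549 − 47.0641 ≈ 501.936
c ≈ √501.936 ≈ 22.4039

c = 22.4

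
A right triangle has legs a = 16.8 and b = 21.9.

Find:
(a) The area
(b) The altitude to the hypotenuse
(a) The legs are perpendicular, so Area = ½·a·b = ½·16.8·21.9 = ½·367.92 = 183.96
(b) Hypotenuse c = √(a² + b²) = √(282.24 + 479.61) = √761.85 ≈ 27.6016
    Area = ½·c·h_c  ⇒  h_c = 2·Area/c = 367.92/27.6016 ≈ 13.3296

Area = 183.96, h_c = 13.33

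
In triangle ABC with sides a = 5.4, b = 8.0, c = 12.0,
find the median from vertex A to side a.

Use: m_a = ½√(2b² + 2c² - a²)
m_a = ½√(2·8.0² + 2·12.0² − 5.4²) = ½√(2·64 + 2·144 − 29.16) = ½√(128 + 288 − 29.16) = ½√386.84
√386.84 ≈ 19.6682, so m_a ≈ 9.83412

m_a = 9.834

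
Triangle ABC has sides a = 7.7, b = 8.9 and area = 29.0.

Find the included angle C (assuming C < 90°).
Area = ½·a·b·sin(C)  ⇒  sin(C) = 2·Area/(a·b) = 2·29.0/(7.7·8.9) = 58/68.53 ≈ 0.846345
C = arcsin(0.846345) ≈ 57.8163° (taking the acute solution since C < 90°)

C = 57.82°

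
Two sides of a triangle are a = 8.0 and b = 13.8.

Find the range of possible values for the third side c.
Triangle inequality: |a − b| < c < a + b
|a − b| = |8.0 − 13.8| = 5.8
a + b = 8.0 + 13.8 = 21.8

5.8 < c < 21.8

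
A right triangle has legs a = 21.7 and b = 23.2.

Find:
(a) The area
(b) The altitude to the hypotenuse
(a) The legs are perpendicular, so Area = ½·a·b = ½·21.7·23.2 = ½·503.44 = 251.72
(b) Hypotenuse c = √(a² + b²) = √(470.89 + 538.24) = √1009.13 ≈ 31.7668
    Area = ½·c·h_c  ⇒  h_c = 2·Area/c = 503.44/31.7668 ≈ 15.848

Area = 251.72, h_c = 15.85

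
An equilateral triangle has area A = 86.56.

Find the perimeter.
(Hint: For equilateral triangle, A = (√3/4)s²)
A = (√3/4)s²  ⇒  s² = 4A/√3 = 4·86.56/√3 = 346.24/1.73205 ≈ 199.902
s ≈ √199.902 ≈ 14.1387
Perimeter = 3s ≈ 3·14.1387 ≈ 42.416

Perimeter = 42.42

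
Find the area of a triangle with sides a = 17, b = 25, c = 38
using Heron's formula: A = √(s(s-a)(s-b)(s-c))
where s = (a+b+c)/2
s = (17 + 25 + 38)/2 = 80/2 = 40
s − a = 23, s − b = 15, s − c = 2
s(s−a)(s−b)(s−c) = 40·23·15·2 = 27600
Area = √27600 ≈ 166.132

s = 40.0, Area = 166.1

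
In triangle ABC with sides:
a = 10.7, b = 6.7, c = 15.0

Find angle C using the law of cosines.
c² = a² + b² − 2ab·cos(C)  ⇒  cos(C) = (a² + b² − c²)/(2ab)
cos(C) = (10.7² + 6.7² − 15.0²)/(2·10.7·6.7) = (114.49 + 44.89 − 225)/143.38 = -65.62/143.38 ≈ -0.457665
C = arccos(-0.457665) ≈ 117.237°

C = 117.2°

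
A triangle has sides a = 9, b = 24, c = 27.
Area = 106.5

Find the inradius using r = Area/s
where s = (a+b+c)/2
s = (9 + 24 + 27)/2 = 60/2 = 30
r = Area/s = 106.5/30 ≈ 3.55

r = 3.55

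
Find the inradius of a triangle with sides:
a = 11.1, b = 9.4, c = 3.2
r = Area/s where s is the semi-perimeter.
s = (11.1 + 9.4 + 3.2)/2 = 23.7/2 = 11.85
Area = √(s(s−a)(s−b)(s−c)) = √(11.85·0.75·2.45·8.65) ≈ √188.348 ≈ 13.724
r ≈ 13.724/11.85 ≈ 1.15814

r = 1.158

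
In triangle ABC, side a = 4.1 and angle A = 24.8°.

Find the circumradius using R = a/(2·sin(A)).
R = a/(2·sin(A)) = 4.1/(2·sin(24.8°))
sin(24.8°) ≈ 0.419452
R ≈ 4.1/(2·0.419452) = 4.1/0.838904 ≈ 4.88733

R = 4.887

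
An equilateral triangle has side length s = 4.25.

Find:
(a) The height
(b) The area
(a) The height splits the triangle into two 30-60-90 halves: h = s·√3/2 = 4.25·1.73205/2 ≈ 7.36122/2 ≈ 3.68061
(b) Area = (√3/4)·s² = (√3/4)·4.25² = (√3/4)·18.0625 ≈ 0.433013·18.0625 ≈ 7.82129

Height = 3.681, Area = 7.821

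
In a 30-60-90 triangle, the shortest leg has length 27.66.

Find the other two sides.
In a 30-60-90 triangle the sides are in ratio 1 : √3 : 2 (short leg : long leg : hypotenuse).
Long leg = 27.66·√3 ≈ 27.66·1.73205 ≈ 47.9085
Hypotenuse = 2·27.66 = 55.32

Long leg = 27.66√3 = 47.91, Hypotenuse = 55.32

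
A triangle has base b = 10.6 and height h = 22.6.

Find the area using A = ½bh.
A = ½·b·h = ½·10.6·22.6 = ½·239.56 = 119.78

Area = 119.78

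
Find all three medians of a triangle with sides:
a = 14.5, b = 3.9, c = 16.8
Median formula: m_a = ½√(2b² + 2c² − a²) (and cyclically). a² = 210.25, b² = 15.21, c² = 282.24.
m_a = ½√(2·15.21 + 2·282.24 − 210.25) = ½√384.65 ≈ ½·19.6125 ≈ 9.80625
m_b = ½√(2·210.25 + 2·282.24 − 15.21) = ½√969.77 ≈ ½·31.1411 ≈ 15.5706
m_c = ½√(2·210.25 + 2·15.21 − 282.24) = ½√168.68 ≈ ½·12.9877 ≈ 6.49384

m_a = 9.806, m_b = 15.57, m_c = 6.494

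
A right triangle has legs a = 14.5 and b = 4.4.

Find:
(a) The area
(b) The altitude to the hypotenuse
(a) The legs are perpendicular, so Area = ½·a·b = ½·14.5·4.4 = ½·63.8 = 31.9
(b) Hypotenuse c = √(a² + b²) = √(210.25 + 19.36) = √229.61 ≈ 15.1529
    Area = ½·c·h_c  ⇒  h_c = 2·Area/c = 63.8/15.1529 ≈ 4.21042

Area = 31.9, h_c = 4.21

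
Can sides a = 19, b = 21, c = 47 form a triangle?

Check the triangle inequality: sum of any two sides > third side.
a + b vs c: 19 + 21 = 40 ≤ 47  ✗
a + c vs b: 19 + 47 = 66 > 21  ✓
b + c vs a: 21 + 47 = 68 > 19  ✓

No: 19 + 21 = 40 is not > 47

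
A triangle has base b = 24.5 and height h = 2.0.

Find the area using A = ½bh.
A = ½·b·h = ½·24.5·2.0 = ½·49 = 24.5

Area = 24.5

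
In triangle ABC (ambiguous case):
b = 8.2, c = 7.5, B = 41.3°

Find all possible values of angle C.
b/sin(B) = c/sin(C)  ⇒  sin(C) = c·sin(B)/b = 7.5·sin(41.3°)/8.2
sin(41.3°) ≈ 0.660002
sin(C) ≈ 7.5·0.660002/8.2 ≈ 4.95001/8.2 ≈ 0.60366
Candidate 1: C₁ = arcsin(0.60366) ≈ 37.1325°  →  A = 180° − 41.3° − 37.1325° ≈ 101.568° > 0, valid
Candidate 2: C₂ = 180° − C₁ ≈ 142.868°  →  A = 180° − 41.3° − 142.868° ≈ -4.1675° ≤ 0, not a valid triangle

C = 37.13° (one solution)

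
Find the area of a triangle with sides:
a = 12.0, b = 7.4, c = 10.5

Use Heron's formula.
s = (12.0 + 7.4 + 10.5)/2 = 29.9/2 = 14.95
s − a = 2.95, s − b = 7.55, s − c = 4.45
s(s−a)(s−b)(s−c) = 14.95·2.95·7.55·4.45 ≈ 1481.73
Area = √1481.73 ≈ 38.4933

Area = 38.49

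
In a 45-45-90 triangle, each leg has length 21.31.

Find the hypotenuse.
In a 45-45-90 triangle the sides are in ratio 1 : 1 : √2, so hypotenuse = leg·√2.
Hypotenuse = 21.31·√2 ≈ 21.31·1.41421 ≈ 30.1369

Hypotenuse = 21.31√2 = 30.14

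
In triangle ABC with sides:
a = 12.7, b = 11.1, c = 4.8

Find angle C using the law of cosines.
c² = a² + b² − 2ab·cos(C)  ⇒  cos(C) = (a² + b² − c²)/(2ab)
cos(C) = (12.7² + 11.1² − 4.8²)/(2·12.7·11.1) = (161.29 + 123.21 − 23.04)/281.94 = 261.46/281.94 ≈ 0.92736
C = arccos(0.92736) ≈ 21.973°

C = 21.97°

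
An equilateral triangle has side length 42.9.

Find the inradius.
r = Area/s with s the semi-perimeter.
Area = (√3/4)·42.9² = (√3/4)·1840.41 ≈ 0.433013·1840.41 ≈ 796.921
s = 3·42.9/2 = 64.35
r ≈ 796.921/64.35 ≈ 12.3842
(Equivalently r = side/(2√3) = 42.9/3.4641 ≈ 12.3842.)

r = 12.38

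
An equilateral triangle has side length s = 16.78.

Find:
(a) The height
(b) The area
(a) The height splits the triangle into two 30-60-90 halves: h = s·√3/2 = 16.78·1.73205/2 ≈ 29.0638/2 ≈ 14.5319
(b) Area = (√3/4)·s² = (√3/4)·16.78² = (√3/4)·281.5684 ≈ 0.433013·281.5684 ≈ 121.923

Height = 14.53, Area = 121.9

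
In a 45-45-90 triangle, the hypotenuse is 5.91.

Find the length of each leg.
In a 45-45-90 triangle hypotenuse = leg·√2, so leg = hypotenuse/√2.
Leg = 5.91/√2 ≈ 5.91/1.41421 ≈ 4.179

Each leg = 4.179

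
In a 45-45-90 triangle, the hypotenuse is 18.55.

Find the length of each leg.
In a 45-45-90 triangle hypotenuse = leg·√2, so leg = hypotenuse/√2.
Leg = 18.55/√2 ≈ 18.55/1.41421 ≈ 13.1168

Each leg = 13.12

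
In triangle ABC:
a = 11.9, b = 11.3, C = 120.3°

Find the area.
Two sides and the included angle (SAS): A = ½·a·b·sin(C) = ½·11.9·11.3·sin(120.3°)
sin(120.3°) ≈ 0.863396
A ≈ ½·134.47·0.863396 = 67.235·0.863396 ≈ 58.0504

Area = 58.05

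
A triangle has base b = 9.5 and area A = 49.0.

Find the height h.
A = ½·b·h  ⇒  h = 2A/b = 2·49.0/9.5 = 98/9.5 ≈ 10.3158

h = 10.32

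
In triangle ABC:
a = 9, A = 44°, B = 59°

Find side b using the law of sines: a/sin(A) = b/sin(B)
a/sin(A) = b/sin(B)  ⇒  b = a·sin(B)/sin(A) = 9·sin(59°)/sin(44°)
sin(59°) ≈ 0.857167, sin(44°) ≈ 0.694658
b ≈ 9·0.857167/0.694658 ≈ 7.71451/0.694658 ≈ 11.1055

b = 11.11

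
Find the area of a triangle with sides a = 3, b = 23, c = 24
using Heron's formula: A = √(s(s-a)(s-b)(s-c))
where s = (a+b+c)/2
s = (3 + 23 + 24)/2 = 50/2 = 25
s − a = 22, s − b = 2, s − c = 1
s(s−a)(s−b)(s−c) = 25·22·2·1 = 1100
Area = √1100 ≈ 33.1662

s = 25.0, Area = 33.17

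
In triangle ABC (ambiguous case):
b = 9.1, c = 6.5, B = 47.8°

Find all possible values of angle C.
b/sin(B) = c/sin(C)  ⇒  sin(C) = c·sin(B)/b = 6.5·sin(47.8°)/9.1
sin(47.8°) ≈ 0.740805
sin(C) ≈ 6.5·0.740805/9.1 ≈ 4.81523/9.1 ≈ 0.529146
Candidate 1: C₁ = arcsin(0.529146) ≈ 31.9478°  →  A = 180° − 47.8° − 31.9478° ≈ 100.252° > 0, valid
Candidate 2: C₂ = 180° − C₁ ≈ 148.052°  →  A = 180° − 47.8° − 148.052° ≈ -15.8522° ≤ 0, not a valid triangle

C = 31.95° (one solution)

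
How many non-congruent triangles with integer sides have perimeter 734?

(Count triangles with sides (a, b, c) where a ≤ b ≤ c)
Let a ≤ b ≤ c with a + b + c = 734. The only binding inequality is a + b > c, i.e. 734 − c > c, so c < 734/2; and c ≥ 734/3 since c is the largest side.
So 245 ≤ c ≤ 366. For each c, b runs from ⌈(734 − c)/2⌉ up to c (then a = 734 − b − c satisfies 1 ≤ a ≤ b automatically), giving c − ⌈(734 − c)/2⌉ + 1 choices.
Summing over c: 1 + 3 + 4 + 6 + … + 181 + 183  (122 terms, c = 245, …, 366) = 11224
Check (closed form: nearest integer to p²/48 for even p, (p+3)²/48 for odd p): 734²/48 = 538756/48 ≈ 11224.08 → 11224

11224 triangles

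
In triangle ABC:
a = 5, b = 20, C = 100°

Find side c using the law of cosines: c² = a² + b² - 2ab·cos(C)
c² = 5² + 20² − 2·5·20·cos(100°)
cos(100°) ≈ -0.173648
c² ≈ 25 + 400 − 200·(-0.173648) ≈ 425 + 34.7296 ≈ 459.73
c ≈ √459.73 ≈ 21.4413

c = 21.44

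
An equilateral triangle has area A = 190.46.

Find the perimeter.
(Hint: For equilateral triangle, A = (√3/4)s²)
A = (√3/4)s²  ⇒  s² = 4A/√3 = 4·190.46/√3 = 761.84/1.73205 ≈ 439.849
s ≈ √439.849 ≈ 20.9726
Perimeter = 3s ≈ 3·20.9726 ≈ 62.9177

Perimeter = 62.92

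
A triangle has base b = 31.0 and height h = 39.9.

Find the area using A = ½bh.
A = ½·b·h = ½·31.0·39.9 = ½·1236.9 = 618.45

Area = 618.45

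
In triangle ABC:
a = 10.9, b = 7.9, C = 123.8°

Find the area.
Two sides and the included angle (SAS): A = ½·a·b·sin(C) = ½·10.9·7.9·sin(123.8°)
sin(123.8°) ≈ 0.830984
A ≈ ½·86.11·0.830984 = 43.055·0.830984 ≈ 35.778

Area = 35.78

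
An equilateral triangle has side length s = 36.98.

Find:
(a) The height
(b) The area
(a) The height splits the triangle into two 30-60-90 halves: h = s·√3/2 = 36.98·1.73205/2 ≈ 64.0512/2 ≈ 32.0256
(b) Area = (√3/4)·s² = (√3/4)·36.98² = (√3/4)·1367.5204 ≈ 0.433013·1367.5204 ≈ 592.154

Height = 32.03, Area = 592.2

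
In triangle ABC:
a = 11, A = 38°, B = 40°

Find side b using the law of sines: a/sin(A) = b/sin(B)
a/sin(A) = b/sin(B)  ⇒  b = a·sin(B)/sin(A) = 11·sin(40°)/sin(38°)
sin(40°) ≈ 0.642788, sin(38°) ≈ 0.615661
b ≈ 11·0.642788/0.615661 ≈ 7.07066/0.615661 ≈ 11.4847

b = 11.48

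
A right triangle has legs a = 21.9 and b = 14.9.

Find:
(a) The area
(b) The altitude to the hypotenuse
(a) The legs are perpendicular, so Area = ½·a·b = ½·21.9·14.9 = ½·326.31 = 163.155
(b) Hypotenuse c = √(a² + b²) = √(479.61 + 222.01) = √701.62 ≈ 26.4881
    Area = ½·c·h_c  ⇒  h_c = 2·Area/c = 326.31/26.4881 ≈ 12.3191

Area = 163.155, h_c = 12.32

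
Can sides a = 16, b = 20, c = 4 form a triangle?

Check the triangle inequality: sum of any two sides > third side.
a + b vs c: 16 + 20 = 36 > 4  ✓
a + c vs b: 16 + 4 = 20 ≤ 20  ✗
b + c vs a: 20 + 4 = 24 > 16  ✓

No: 16 + 4 = 20 is not > 20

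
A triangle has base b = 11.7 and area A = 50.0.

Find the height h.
A = ½·b·h  ⇒  h = 2A/b = 2·50.0/11.7 = 100/11.7 ≈ 8.54701

h = 8.547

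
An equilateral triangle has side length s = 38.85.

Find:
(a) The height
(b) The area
(a) The height splits the triangle into two 30-60-90 halves: h = s·√3/2 = 38.85·1.73205/2 ≈ 67.2902/2 ≈ 33.6451
(b) Area = (√3/4)·s² = (√3/4)·38.85² = (√3/4)·1509.3225 ≈ 0.433013·1509.3225 ≈ 653.556

Height = 33.65, Area = 653.6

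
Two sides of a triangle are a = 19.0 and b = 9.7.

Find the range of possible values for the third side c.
Triangle inequality: |a − b| < c < a + b
|a − b| = |19.0 − 9.7| = 9.3
a + b = 19.0 + 9.7 = 28.7

9.3 < c < 28.7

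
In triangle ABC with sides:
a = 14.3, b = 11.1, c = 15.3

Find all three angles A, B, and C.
Law of cosines for each angle (a² = 204.49, b² = 123.21, c² = 234.09):
cos(A) = (b² + c² − a²)/(2bc) = (123.21 + 234.09 − 204.49)/(2·11.1·15.3) = 152.81/339.66 ≈ 0.449891  ⇒  A ≈ 63.2633°
cos(B) = (a² + c² − b²)/(2ac) = (204.49 + 234.09 − 123.21)/(2·14.3·15.3) = 315.37/437.58 ≈ 0.720714  ⇒  B ≈ 43.8865°
cos(C) = (a² + b² − c²)/(2ab) = (204.49 + 123.21 − 234.09)/(2·14.3·11.1) = 93.61/317.46 ≈ 0.294872  ⇒  C ≈ 72.8502°
Check: A + B + C ≈ 180°

A = 63.26°, B = 43.89°, C = 72.85°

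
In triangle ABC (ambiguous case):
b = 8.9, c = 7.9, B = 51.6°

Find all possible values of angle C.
b/sin(B) = c/sin(C)  ⇒  sin(C) = c·sin(B)/b = 7.9·sin(51.6°)/8.9
sin(51.6°) ≈ 0.783693
sin(C) ≈ 7.9·0.783693/8.9 ≈ 6.19118/8.9 ≈ 0.695638
Candidate 1: C₁ = arcsin(0.695638) ≈ 44.0781°  →  A = 180° − 51.6° − 44.0781° ≈ 84.3219° > 0, valid
Candidate 2: C₂ = 180° − C₁ ≈ 135.922°  →  A = 180° − 51.6° − 135.922° ≈ -7.5219° ≤ 0, not a valid triangle

C = 44.08° (one solution)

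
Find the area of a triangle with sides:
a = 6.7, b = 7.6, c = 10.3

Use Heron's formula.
s = (6.7 + 7.6 + 10.3)/2 = 24.6/2 = 12.3
s − a = 5.6, s − b = 4.7, s − c = 2
s(s−a)(s−b)(s−c) = 12.3·5.6·4.7·2 ≈ 647.472
Area = √647.472 ≈ 25.4455

Area = 25.45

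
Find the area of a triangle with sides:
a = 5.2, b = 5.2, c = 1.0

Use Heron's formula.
s = (5.2 + 5.2 + 1.0)/2 = 11.4/2 = 5.7
s − a = 0.5, s − b = 0.5, s − c = 4.7
s(s−a)(s−b)(s−c) = 5.7·0.5·0.5·4.7 ≈ 6.6975
Area = √6.6975 ≈ 2.58795

Area = 2.588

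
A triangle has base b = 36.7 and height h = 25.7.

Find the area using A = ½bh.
A = ½·b·h = ½·36.7·25.7 = ½·943.19 = 471.595

Area = 471.595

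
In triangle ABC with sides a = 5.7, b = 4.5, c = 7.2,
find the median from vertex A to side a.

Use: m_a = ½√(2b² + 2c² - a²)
m_a = ½√(2·4.5² + 2·7.2² − 5.7²) = ½√(2·20.25 + 2·51.84 − 32.49) = ½√(40.5 + 103.68 − 32.49) = ½√111.69
√111.69 ≈ 10.5683, so m_a ≈ 5.28417

m_a = 5.284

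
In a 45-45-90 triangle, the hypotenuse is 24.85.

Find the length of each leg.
In a 45-45-90 triangle hypotenuse = leg·√2, so leg = hypotenuse/√2.
Leg = 24.85/√2 ≈ 24.85/1.41421 ≈ 17.5716

Each leg = 17.57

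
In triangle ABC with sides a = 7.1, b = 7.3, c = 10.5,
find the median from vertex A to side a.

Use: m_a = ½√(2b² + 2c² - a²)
m_a = ½√(2·7.3² + 2·10.5² − 7.1²) = ½√(2·53.29 + 2·110.25 − 50.41) = ½√(106.58 + 220.5 − 50.41) = ½√276.67
√276.67 ≈ 16.6334, so m_a ≈ 8.3167

m_a = 8.317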